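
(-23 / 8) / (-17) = 23 / 136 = 0.17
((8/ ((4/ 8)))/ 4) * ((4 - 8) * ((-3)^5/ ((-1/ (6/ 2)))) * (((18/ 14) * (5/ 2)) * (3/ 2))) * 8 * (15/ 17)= -47239200/ 119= -396968.07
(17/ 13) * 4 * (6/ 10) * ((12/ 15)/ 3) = 272/ 325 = 0.84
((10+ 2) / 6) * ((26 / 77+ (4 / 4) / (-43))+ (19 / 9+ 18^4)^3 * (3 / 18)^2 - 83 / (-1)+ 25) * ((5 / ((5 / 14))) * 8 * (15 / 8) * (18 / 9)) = 27924343494339311944730 / 1034451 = 26994360771403683.64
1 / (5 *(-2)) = -1 / 10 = -0.10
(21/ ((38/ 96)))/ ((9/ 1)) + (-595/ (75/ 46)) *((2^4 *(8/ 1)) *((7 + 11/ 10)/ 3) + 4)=-181794088/ 1425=-127574.80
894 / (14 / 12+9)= 5364 / 61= 87.93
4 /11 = 0.36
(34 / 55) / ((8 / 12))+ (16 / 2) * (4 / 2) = 931 / 55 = 16.93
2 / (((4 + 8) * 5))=1 / 30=0.03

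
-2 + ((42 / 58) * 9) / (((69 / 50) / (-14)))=-45434 / 667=-68.12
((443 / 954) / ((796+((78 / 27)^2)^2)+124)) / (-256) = -322947 / 176196653056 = -0.00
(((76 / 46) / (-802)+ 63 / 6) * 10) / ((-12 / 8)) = -1936450 / 27669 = -69.99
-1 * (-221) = 221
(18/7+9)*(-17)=-196.71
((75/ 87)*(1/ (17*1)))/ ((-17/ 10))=-250/ 8381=-0.03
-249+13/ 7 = -1730/ 7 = -247.14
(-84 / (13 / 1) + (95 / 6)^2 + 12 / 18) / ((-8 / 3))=-114613 / 1248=-91.84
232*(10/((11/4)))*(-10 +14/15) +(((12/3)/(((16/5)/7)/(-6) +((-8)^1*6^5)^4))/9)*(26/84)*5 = -595363758027130649095289353/77835810784163093544564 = -7648.97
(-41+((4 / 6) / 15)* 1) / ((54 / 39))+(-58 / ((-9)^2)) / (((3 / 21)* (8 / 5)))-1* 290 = -522793 / 1620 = -322.71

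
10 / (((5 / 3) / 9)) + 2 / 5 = 272 / 5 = 54.40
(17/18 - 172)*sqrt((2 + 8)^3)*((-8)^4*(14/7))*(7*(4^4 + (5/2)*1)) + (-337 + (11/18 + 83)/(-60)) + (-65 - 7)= -80183630693.53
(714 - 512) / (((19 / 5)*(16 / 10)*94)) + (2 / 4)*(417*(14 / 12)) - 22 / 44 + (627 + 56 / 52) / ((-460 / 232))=-6841489 / 92872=-73.67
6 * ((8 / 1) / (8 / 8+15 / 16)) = 768 / 31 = 24.77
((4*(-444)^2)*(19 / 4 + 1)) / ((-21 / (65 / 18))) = -16373240 / 21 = -779678.10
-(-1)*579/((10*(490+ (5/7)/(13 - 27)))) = 9457/80025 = 0.12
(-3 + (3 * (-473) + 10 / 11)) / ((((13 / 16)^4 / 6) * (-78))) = 1024458752 / 4084223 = 250.83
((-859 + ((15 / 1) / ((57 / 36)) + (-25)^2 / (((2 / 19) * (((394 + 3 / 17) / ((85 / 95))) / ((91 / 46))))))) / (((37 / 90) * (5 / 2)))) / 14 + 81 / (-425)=-36990117221121 / 644673390550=-57.38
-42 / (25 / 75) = -126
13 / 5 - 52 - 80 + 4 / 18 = -5813 / 45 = -129.18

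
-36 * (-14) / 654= 84 / 109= 0.77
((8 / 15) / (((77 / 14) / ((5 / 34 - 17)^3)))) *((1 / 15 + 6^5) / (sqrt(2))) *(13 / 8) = -31696838211129 *sqrt(2) / 10808600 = -4147262.22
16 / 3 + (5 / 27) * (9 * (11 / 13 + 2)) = 131 / 13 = 10.08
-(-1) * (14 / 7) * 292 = 584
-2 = -2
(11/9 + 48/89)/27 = 1411/21627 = 0.07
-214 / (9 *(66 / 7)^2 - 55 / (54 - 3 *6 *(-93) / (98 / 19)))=-194504814 / 727062941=-0.27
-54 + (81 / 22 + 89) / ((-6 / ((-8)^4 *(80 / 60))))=-84415.05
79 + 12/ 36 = 238/ 3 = 79.33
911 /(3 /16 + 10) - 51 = 6263 /163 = 38.42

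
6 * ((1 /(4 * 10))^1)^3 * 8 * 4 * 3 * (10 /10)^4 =9 /1000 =0.01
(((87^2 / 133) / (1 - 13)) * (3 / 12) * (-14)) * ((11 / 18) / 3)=9251 / 2736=3.38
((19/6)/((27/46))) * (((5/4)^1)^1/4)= 2185/1296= 1.69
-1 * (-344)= 344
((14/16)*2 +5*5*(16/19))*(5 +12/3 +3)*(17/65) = 88383/1235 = 71.57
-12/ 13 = -0.92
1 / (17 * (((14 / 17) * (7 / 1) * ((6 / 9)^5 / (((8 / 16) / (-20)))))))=-243 / 125440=-0.00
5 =5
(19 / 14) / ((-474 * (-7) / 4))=19 / 11613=0.00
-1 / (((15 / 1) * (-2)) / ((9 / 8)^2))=27 / 640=0.04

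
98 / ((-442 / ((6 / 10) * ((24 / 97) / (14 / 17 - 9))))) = 3528 / 876395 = 0.00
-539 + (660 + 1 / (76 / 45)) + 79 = 15245 / 76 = 200.59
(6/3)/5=2/5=0.40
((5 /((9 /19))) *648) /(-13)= -6840 /13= -526.15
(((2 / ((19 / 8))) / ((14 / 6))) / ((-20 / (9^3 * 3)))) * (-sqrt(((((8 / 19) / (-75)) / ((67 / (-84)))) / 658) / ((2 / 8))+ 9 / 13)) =26244 * sqrt(10471411673021) / 2586194975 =32.84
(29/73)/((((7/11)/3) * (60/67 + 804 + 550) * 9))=21373/139162674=0.00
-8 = -8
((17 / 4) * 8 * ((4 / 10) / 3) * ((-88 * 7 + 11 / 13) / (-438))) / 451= 24718 / 1750905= 0.01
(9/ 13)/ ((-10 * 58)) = -9/ 7540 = -0.00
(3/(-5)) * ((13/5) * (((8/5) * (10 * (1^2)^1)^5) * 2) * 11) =-5491200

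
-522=-522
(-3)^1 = -3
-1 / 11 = -0.09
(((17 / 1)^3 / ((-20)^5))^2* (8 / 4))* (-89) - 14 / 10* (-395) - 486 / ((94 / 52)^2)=4572365174529797031 / 11310080000000000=404.27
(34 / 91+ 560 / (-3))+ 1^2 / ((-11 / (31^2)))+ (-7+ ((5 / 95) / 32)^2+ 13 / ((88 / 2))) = -311229267781 / 1110100992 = -280.36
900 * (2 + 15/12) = 2925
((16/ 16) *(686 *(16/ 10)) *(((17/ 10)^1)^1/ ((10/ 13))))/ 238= 1274/ 125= 10.19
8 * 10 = 80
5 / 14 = 0.36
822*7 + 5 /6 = 34529 /6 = 5754.83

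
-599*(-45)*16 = 431280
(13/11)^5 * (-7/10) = -2599051/1610510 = -1.61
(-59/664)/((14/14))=-59/664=-0.09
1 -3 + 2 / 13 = -24 / 13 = -1.85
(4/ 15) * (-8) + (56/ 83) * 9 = 4904/ 1245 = 3.94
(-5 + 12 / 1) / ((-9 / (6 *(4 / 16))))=-7 / 6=-1.17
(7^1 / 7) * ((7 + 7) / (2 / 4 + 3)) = 4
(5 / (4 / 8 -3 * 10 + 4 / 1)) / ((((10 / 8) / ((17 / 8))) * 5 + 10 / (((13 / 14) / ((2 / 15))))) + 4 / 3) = -65 / 1893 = -0.03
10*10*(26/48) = 325/6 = 54.17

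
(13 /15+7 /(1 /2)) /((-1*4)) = -223 /60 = -3.72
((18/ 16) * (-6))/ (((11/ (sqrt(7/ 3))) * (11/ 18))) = -81 * sqrt(21)/ 242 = -1.53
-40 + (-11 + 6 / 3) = -49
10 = 10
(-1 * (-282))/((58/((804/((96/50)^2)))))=1060.41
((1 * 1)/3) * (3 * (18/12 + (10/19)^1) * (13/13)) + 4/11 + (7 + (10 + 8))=11449/418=27.39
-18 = -18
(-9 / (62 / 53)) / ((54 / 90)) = -795 / 62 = -12.82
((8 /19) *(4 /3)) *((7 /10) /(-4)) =-28 /285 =-0.10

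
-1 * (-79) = 79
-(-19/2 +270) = -521/2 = -260.50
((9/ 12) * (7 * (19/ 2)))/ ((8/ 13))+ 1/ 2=5219/ 64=81.55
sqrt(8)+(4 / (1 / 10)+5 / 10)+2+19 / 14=2 * sqrt(2)+307 / 7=46.69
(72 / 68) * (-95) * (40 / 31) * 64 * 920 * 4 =-16109568000 / 527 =-30568440.23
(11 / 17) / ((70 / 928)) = 5104 / 595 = 8.58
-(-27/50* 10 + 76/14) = -1/35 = -0.03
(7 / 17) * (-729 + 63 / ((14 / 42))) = -222.35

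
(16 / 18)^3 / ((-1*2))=-256 / 729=-0.35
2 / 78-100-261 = -14078 / 39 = -360.97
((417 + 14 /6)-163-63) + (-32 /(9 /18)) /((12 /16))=108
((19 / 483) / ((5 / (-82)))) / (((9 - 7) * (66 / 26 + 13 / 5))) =-10127 / 161322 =-0.06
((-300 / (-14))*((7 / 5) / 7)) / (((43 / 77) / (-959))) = -316470 / 43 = -7359.77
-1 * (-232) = 232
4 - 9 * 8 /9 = -4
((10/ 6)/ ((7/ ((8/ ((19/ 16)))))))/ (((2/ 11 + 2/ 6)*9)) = 7040/ 20349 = 0.35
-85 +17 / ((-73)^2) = -452948 / 5329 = -85.00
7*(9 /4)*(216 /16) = 1701 /8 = 212.62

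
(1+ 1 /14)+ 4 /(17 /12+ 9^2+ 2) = 15867 /14182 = 1.12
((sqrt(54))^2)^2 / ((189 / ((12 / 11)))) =1296 / 77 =16.83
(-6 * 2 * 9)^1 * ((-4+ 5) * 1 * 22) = -2376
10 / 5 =2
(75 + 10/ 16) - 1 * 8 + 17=677/ 8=84.62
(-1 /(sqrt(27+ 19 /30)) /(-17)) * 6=6 * sqrt(24870) /14093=0.07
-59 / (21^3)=-59 / 9261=-0.01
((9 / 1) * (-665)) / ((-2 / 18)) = 53865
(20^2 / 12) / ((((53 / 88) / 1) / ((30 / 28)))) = 59.30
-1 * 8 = -8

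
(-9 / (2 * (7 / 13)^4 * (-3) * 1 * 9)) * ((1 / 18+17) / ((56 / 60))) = 43841135 / 1210104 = 36.23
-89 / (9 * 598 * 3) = -0.01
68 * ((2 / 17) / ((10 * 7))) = 4 / 35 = 0.11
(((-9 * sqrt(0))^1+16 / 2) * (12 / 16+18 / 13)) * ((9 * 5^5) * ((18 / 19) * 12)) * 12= 16183800000 / 247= 65521457.49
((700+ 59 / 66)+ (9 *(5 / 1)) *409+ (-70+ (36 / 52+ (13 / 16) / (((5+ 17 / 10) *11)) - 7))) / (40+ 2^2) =4375741715 / 10117536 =432.49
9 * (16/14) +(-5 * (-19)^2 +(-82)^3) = -3872139/7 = -553162.71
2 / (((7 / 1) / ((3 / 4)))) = 3 / 14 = 0.21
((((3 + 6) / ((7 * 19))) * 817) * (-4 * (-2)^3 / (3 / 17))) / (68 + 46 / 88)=146.30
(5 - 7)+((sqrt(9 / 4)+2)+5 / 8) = 17 / 8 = 2.12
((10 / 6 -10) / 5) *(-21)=35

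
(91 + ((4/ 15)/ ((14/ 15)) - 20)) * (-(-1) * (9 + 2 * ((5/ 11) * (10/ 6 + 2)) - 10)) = 499/ 3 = 166.33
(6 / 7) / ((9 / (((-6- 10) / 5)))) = -32 / 105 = -0.30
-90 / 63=-10 / 7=-1.43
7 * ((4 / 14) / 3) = 2 / 3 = 0.67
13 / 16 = 0.81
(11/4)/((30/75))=55/8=6.88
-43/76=-0.57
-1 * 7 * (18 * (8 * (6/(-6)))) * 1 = 1008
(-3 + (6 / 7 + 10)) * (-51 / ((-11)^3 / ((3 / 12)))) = 255 / 3388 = 0.08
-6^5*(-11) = 85536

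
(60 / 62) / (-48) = -5 / 248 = -0.02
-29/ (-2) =29/ 2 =14.50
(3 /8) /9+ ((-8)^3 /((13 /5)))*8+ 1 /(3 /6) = -490883 /312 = -1573.34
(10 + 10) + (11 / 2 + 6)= 63 / 2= 31.50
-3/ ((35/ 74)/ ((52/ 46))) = -5772/ 805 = -7.17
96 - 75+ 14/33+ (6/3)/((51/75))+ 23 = 26572/561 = 47.37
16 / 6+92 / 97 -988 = -286456 / 291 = -984.38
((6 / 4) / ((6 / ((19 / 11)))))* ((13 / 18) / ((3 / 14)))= 1729 / 1188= 1.46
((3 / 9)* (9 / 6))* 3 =3 / 2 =1.50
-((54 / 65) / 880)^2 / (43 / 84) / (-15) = 5103 / 43965350000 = 0.00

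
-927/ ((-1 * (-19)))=-927/ 19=-48.79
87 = 87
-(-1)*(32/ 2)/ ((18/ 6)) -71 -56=-365/ 3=-121.67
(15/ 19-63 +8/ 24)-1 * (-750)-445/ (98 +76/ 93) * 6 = 34630570/ 52383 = 661.10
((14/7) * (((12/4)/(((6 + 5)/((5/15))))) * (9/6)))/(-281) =-0.00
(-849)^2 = 720801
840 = 840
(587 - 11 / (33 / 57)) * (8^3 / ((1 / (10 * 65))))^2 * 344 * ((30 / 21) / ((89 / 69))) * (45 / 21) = 51360314761304288.01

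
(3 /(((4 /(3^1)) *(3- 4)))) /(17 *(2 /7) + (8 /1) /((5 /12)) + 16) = -315 /5608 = -0.06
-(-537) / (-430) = -537 / 430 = -1.25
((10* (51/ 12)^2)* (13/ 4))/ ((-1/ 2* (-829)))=18785/ 13264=1.42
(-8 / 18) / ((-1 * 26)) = 2 / 117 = 0.02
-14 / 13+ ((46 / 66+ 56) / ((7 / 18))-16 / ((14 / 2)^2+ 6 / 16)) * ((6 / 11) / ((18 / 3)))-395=-1665157803 / 4349345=-382.85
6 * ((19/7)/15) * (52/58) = 0.97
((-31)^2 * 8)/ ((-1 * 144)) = -961/ 18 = -53.39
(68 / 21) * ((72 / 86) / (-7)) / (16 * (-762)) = 17 / 535178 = 0.00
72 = 72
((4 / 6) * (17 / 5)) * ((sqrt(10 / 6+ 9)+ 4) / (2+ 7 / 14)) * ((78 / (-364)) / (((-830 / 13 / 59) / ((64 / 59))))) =56576 * sqrt(6) / 217875+ 56576 / 72625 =1.42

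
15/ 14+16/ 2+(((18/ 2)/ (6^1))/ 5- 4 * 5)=-372/ 35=-10.63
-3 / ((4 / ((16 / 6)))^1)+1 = -1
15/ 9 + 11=38/ 3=12.67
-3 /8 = -0.38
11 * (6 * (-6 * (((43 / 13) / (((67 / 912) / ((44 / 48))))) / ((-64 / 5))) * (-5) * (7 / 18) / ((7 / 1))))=-2471425 / 6968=-354.68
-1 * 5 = -5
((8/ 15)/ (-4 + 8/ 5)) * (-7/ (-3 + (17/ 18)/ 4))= -112/ 199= -0.56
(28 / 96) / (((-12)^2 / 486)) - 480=-30657 / 64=-479.02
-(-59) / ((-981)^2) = 0.00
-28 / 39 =-0.72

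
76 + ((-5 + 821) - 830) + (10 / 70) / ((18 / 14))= 559 / 9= 62.11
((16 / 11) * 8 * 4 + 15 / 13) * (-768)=-5238528 / 143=-36633.06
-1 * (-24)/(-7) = -24/7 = -3.43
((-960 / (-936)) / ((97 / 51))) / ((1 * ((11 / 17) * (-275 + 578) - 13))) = 0.00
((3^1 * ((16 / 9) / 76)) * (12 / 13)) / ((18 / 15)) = 40 / 741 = 0.05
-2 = -2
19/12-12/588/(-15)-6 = -4327/980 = -4.42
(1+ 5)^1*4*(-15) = -360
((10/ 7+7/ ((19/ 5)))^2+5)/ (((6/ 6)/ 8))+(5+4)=2380561/ 17689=134.58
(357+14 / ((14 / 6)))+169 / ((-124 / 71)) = 33013 / 124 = 266.23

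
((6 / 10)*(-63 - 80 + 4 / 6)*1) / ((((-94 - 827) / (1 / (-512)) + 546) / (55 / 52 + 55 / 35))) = -1769 / 3719560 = -0.00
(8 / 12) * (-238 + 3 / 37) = -17606 / 111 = -158.61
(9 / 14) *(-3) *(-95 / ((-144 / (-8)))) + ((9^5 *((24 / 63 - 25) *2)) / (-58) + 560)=41167429 / 812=50698.80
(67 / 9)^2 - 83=-27.58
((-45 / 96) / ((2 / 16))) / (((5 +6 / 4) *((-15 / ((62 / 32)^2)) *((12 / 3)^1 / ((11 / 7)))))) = 10571 / 186368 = 0.06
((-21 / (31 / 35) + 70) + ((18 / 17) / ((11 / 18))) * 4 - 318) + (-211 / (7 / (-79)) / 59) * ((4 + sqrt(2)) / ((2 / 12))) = 100014 * sqrt(2) / 413 + 1685200607 / 2394161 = 1046.35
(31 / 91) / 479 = 31 / 43589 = 0.00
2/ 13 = 0.15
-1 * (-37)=37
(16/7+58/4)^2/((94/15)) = 17625/392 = 44.96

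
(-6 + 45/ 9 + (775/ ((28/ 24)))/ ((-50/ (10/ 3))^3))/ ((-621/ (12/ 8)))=377/ 130410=0.00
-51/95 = -0.54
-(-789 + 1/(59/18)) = 46533/59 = 788.69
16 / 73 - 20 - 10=-2174 / 73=-29.78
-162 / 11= -14.73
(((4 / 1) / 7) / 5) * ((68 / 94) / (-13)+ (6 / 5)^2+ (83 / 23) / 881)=1718996892 / 10833106375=0.16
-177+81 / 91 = -16026 / 91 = -176.11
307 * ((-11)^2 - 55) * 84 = 1702008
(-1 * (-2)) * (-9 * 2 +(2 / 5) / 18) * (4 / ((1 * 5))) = -6472 / 225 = -28.76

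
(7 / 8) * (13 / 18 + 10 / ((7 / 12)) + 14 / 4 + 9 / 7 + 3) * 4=89.78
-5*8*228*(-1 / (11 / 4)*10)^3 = 583680000 / 1331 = 438527.42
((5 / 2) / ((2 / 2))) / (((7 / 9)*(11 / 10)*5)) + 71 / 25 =6592 / 1925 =3.42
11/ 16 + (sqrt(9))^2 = 155/ 16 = 9.69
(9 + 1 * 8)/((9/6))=34/3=11.33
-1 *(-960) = 960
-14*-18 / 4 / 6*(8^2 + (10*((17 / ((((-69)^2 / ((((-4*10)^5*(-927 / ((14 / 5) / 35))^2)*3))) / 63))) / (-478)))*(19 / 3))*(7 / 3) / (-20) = -952042005810049560952 / 632155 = -1506026221116734.92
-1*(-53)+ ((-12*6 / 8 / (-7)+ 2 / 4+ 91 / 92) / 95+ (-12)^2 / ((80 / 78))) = 11833999 / 61180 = 193.43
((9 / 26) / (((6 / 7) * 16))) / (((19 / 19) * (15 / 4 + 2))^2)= 21 / 27508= 0.00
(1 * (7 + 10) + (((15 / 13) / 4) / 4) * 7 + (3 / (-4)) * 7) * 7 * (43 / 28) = 109607 / 832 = 131.74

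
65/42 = 1.55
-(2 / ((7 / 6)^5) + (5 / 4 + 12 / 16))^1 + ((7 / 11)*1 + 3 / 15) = -1931008 / 924385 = -2.09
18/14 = 9/7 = 1.29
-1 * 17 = -17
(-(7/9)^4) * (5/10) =-2401/13122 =-0.18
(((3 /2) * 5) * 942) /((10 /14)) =9891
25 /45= 5 /9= 0.56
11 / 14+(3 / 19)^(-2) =5153 / 126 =40.90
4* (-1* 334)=-1336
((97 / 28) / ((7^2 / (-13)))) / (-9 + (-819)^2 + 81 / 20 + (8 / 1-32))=-6305 / 4601221863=-0.00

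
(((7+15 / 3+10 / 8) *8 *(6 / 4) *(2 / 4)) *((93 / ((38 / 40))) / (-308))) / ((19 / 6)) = -221805 / 27797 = -7.98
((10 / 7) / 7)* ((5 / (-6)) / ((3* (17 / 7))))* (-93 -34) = 3175 / 1071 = 2.96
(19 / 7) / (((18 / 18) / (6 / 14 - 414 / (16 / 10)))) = -137427 / 196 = -701.16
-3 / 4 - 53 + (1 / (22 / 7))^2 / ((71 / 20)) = -1846085 / 34364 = -53.72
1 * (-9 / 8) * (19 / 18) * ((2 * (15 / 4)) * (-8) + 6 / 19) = 567 / 8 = 70.88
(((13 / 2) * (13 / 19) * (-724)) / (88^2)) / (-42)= 30589 / 3089856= 0.01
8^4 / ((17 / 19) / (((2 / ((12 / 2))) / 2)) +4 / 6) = 29184 / 43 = 678.70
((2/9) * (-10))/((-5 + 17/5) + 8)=-25/72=-0.35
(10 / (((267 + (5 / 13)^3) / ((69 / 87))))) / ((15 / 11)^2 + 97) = 30571255 / 101766691076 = 0.00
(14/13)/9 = 14/117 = 0.12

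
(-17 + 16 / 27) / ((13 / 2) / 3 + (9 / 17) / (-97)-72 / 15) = 7305070 / 1174869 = 6.22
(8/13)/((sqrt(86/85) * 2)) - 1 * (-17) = 2 * sqrt(7310)/559 + 17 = 17.31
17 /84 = 0.20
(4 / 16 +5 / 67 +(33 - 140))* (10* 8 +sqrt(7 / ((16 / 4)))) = -571780 / 67 - 28589* sqrt(7) / 536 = -8675.15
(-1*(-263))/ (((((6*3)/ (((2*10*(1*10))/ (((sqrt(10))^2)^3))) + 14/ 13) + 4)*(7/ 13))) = 44447/ 8652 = 5.14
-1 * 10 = -10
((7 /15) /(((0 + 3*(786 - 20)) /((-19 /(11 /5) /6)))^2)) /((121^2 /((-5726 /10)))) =-7234801 /1010368772824752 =-0.00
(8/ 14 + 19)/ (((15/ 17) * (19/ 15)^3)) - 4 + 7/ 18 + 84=78907261/ 864234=91.30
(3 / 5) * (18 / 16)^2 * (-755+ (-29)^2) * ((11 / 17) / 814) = 10449 / 201280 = 0.05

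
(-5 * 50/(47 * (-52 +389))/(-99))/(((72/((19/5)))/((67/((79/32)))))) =254600/1114891371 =0.00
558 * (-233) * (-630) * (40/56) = 58506300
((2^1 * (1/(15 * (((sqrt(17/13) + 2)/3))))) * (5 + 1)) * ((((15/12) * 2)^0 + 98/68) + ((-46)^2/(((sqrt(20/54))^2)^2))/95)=2076191364/7065625 - 79853514 * sqrt(221)/7065625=125.83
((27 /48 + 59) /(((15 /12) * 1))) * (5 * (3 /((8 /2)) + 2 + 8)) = 40979 /16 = 2561.19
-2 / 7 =-0.29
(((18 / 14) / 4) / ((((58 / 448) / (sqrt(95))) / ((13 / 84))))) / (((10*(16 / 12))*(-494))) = -9*sqrt(95) / 154280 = -0.00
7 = 7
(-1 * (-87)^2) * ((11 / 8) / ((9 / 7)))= -64757 / 8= -8094.62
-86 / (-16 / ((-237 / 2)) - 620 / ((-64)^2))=20871168 / 3967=5261.20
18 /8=9 /4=2.25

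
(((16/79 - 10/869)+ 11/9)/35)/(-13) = -0.00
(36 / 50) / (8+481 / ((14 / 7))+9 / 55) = 396 / 136765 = 0.00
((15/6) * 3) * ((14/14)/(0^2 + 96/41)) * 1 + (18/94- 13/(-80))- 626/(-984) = 7757257/1849920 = 4.19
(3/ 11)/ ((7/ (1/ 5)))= 3/ 385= 0.01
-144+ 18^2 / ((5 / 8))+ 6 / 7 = 375.26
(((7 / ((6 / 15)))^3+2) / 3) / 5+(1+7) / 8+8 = 14657 / 40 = 366.42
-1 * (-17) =17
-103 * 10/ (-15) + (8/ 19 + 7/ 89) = 350881/ 5073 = 69.17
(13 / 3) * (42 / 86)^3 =40131 / 79507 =0.50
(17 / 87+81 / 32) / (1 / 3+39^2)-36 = -152466521 / 4235392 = -36.00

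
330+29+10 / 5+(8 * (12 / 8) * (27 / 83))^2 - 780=-2781515 / 6889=-403.76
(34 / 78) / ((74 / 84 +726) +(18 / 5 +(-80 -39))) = 1190 / 1669343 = 0.00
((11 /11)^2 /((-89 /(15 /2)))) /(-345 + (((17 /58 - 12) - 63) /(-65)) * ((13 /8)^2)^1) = 139200 /564871519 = 0.00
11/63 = 0.17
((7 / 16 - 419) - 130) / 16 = -8777 / 256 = -34.29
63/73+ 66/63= 2929/1533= 1.91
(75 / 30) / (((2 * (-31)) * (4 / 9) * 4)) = -45 / 1984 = -0.02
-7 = -7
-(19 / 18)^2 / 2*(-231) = 27797 / 216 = 128.69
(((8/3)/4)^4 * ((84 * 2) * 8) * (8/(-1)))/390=-28672/5265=-5.45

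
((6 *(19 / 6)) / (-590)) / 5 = -19 / 2950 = -0.01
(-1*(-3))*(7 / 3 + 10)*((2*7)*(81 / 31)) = 41958 / 31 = 1353.48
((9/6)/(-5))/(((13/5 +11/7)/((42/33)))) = -147/1606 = -0.09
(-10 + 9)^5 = -1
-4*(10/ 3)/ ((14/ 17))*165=-18700/ 7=-2671.43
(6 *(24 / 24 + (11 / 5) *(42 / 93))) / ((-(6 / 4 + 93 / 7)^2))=-0.05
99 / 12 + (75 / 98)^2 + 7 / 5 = 245759 / 24010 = 10.24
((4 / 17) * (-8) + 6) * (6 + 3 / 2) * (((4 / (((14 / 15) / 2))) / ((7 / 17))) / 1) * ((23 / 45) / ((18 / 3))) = 1150 / 21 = 54.76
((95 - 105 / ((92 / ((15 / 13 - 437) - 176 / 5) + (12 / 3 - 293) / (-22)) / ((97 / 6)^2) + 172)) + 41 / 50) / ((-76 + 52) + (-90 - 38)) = -7209666423651 / 11510058058600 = -0.63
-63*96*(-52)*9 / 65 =217728 / 5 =43545.60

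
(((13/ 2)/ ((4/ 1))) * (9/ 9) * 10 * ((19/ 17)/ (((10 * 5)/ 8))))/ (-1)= -247/ 85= -2.91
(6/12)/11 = 0.05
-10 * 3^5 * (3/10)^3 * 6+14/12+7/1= -28912/75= -385.49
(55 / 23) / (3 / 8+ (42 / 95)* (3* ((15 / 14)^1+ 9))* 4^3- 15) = 41800 / 14688099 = 0.00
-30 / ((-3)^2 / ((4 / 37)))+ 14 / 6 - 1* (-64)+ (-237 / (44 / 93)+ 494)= 96119 / 1628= 59.04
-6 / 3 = -2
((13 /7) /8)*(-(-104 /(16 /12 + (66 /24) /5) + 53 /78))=480731 /37968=12.66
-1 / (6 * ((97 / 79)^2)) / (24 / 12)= -6241 / 112908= -0.06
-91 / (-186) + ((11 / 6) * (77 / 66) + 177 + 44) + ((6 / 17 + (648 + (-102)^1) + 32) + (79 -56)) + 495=25042681 / 18972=1319.98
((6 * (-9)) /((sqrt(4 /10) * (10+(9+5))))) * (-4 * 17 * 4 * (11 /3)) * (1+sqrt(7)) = 1122 * sqrt(10)+1122 * sqrt(70) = 12935.40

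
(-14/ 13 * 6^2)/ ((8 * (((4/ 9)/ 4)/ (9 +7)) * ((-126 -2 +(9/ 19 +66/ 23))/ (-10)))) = -7928928/ 141635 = -55.98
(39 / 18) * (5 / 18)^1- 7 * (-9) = 6869 / 108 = 63.60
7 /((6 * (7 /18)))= 3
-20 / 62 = -10 / 31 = -0.32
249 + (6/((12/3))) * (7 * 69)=1947/2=973.50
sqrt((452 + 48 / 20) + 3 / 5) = sqrt(455) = 21.33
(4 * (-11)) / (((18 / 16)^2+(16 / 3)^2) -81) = 25344 / 29543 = 0.86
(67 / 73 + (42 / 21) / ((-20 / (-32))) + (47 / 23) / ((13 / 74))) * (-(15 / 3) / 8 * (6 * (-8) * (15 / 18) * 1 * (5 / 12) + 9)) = 1718867 / 22776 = 75.47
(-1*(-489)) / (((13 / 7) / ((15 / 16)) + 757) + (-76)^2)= 51345 / 686173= 0.07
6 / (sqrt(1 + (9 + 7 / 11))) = 2*sqrt(143) / 13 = 1.84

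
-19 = -19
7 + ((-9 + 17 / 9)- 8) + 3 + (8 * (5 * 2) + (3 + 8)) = 85.89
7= 7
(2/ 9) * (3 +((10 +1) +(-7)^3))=-658/ 9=-73.11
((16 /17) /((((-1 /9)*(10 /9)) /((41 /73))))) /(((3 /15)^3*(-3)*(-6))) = -36900 /1241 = -29.73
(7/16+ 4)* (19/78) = 1349/1248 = 1.08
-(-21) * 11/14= 33/2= 16.50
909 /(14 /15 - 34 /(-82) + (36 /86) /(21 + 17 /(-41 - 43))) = 41995268235 /63205189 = 664.43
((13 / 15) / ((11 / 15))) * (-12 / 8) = -39 / 22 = -1.77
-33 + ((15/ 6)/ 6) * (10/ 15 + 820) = 5561/ 18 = 308.94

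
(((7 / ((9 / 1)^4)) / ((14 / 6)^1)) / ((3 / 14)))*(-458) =-6412 / 6561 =-0.98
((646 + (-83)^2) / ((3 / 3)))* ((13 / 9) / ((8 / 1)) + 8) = 4438115 / 72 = 61640.49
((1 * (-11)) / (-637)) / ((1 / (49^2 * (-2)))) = -1078 / 13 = -82.92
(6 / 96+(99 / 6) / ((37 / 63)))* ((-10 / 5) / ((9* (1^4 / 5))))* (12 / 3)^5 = -10668160 / 333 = -32036.52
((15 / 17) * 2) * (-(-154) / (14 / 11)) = 3630 / 17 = 213.53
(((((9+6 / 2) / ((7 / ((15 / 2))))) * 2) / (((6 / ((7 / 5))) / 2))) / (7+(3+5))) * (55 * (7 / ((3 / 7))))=718.67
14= 14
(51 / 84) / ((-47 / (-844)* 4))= 3587 / 1316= 2.73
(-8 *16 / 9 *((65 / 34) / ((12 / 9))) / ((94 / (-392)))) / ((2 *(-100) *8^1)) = -0.05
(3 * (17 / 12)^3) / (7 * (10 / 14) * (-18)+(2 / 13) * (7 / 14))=-63869 / 673344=-0.09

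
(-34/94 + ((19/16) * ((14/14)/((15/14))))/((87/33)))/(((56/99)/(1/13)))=316833/39690560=0.01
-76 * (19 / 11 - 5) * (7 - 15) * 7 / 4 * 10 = -34821.82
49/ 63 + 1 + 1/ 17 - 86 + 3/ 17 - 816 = -137698/ 153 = -899.99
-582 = -582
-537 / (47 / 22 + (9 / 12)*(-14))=5907 / 92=64.21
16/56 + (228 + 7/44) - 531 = -93187/308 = -302.56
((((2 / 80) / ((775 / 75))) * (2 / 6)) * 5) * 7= 0.03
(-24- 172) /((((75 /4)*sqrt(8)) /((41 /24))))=-2009*sqrt(2) /450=-6.31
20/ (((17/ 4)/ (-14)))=-1120/ 17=-65.88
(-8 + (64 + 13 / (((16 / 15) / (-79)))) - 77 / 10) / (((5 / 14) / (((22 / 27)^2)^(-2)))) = -24742298637 / 4259200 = -5809.14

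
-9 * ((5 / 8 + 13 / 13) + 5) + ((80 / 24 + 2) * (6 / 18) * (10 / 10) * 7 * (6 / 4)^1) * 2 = -535 / 24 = -22.29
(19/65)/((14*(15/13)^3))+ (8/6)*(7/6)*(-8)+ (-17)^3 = -1163633039/236250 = -4925.43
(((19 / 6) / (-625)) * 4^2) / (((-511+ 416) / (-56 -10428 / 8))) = -10876 / 9375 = -1.16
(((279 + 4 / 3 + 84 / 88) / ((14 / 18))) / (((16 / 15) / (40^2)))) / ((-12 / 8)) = -27847500 / 77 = -361655.84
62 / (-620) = -1 / 10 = -0.10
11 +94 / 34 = 234 / 17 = 13.76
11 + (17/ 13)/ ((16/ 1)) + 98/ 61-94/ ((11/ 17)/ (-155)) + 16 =3146694687/ 139568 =22545.96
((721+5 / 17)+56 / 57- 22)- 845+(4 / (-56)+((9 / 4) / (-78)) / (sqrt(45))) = -1964287 / 13566- sqrt(5) / 520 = -144.80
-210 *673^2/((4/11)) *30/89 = -7846994925/89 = -88168482.30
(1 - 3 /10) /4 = 7 /40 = 0.18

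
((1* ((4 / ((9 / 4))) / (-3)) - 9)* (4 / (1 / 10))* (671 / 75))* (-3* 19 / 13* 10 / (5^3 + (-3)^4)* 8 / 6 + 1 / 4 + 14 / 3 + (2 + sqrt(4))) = -48213587114 / 1626885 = -29635.52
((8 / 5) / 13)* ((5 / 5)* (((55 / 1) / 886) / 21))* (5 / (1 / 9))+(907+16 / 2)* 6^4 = 47804768580 / 40313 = 1185840.02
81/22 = 3.68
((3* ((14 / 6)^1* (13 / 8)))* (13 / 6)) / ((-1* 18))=-1183 / 864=-1.37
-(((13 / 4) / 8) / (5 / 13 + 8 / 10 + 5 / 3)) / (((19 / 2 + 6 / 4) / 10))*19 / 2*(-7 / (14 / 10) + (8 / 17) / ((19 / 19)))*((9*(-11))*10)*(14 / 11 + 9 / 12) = -6751528875 / 604928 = -11160.88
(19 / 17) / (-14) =-19 / 238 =-0.08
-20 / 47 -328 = -15436 / 47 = -328.43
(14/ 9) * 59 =826/ 9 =91.78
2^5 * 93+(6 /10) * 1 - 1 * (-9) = 14928 /5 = 2985.60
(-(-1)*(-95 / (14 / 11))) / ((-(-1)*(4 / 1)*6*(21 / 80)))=-5225 / 441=-11.85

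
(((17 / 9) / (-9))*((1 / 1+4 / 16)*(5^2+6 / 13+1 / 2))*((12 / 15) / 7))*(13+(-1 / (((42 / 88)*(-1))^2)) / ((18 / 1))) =-21517325 / 2167074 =-9.93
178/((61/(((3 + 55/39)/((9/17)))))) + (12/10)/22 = 28690193/1177605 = 24.36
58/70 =29/35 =0.83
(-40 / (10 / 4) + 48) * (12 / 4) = 96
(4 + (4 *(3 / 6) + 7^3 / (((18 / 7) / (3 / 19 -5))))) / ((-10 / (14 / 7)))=127.98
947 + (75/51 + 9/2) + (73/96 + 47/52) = 20253533/21216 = 954.63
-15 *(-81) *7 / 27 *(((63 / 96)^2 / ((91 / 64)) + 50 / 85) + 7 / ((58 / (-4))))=13190625 / 102544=128.63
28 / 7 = 4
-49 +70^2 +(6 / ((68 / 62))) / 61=5030580 / 1037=4851.09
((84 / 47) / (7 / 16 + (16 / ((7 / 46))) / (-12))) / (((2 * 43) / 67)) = -945504 / 5652737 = -0.17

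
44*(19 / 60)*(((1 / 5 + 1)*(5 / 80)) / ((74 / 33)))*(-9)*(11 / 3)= -227601 / 14800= -15.38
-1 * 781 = -781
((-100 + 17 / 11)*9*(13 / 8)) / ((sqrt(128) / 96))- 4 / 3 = -380133*sqrt(2) / 44- 4 / 3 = -12219.27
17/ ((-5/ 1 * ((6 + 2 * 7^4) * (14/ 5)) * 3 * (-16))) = 17/ 3230976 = 0.00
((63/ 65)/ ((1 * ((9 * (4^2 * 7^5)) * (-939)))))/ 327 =-1/ 766723623120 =-0.00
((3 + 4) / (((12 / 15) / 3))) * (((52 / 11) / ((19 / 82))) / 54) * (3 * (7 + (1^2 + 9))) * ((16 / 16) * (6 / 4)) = 317135 / 418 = 758.70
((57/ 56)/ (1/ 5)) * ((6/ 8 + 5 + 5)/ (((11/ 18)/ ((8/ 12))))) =36765/ 616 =59.68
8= 8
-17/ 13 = -1.31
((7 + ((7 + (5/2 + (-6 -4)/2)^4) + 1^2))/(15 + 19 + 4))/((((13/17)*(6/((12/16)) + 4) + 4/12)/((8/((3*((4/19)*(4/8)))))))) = 2941/776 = 3.79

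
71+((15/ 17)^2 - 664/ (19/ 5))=-565344/ 5491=-102.96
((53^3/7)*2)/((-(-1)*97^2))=297754/65863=4.52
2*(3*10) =60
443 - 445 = -2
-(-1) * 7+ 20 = 27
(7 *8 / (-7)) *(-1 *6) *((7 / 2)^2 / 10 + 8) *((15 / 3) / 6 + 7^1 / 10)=16974 / 25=678.96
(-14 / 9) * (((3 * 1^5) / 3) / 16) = -7 / 72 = -0.10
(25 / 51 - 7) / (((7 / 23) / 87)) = -221444 / 119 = -1860.87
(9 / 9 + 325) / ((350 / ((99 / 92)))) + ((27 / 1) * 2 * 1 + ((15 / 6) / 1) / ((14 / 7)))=452831 / 8050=56.25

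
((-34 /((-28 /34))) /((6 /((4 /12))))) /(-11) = -289 /1386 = -0.21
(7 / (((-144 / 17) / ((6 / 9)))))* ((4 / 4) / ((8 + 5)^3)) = -119 / 474552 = -0.00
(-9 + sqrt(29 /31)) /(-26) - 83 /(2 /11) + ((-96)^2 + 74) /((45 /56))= 11104.70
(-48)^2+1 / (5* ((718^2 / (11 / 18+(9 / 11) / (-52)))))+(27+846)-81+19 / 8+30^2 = 10611357592591 / 2653917552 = 3998.38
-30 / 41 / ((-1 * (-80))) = -3 / 328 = -0.01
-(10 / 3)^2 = -100 / 9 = -11.11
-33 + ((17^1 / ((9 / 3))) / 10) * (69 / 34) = -637 / 20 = -31.85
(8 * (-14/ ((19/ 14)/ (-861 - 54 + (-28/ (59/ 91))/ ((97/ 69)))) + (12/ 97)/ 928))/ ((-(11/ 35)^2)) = -301485608562075/ 381558133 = -790143.32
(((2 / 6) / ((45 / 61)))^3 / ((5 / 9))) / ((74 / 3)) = 0.01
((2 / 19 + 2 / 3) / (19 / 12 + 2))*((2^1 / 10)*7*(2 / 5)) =2464 / 20425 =0.12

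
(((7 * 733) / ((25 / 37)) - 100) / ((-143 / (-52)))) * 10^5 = 2997552000 / 11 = 272504727.27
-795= -795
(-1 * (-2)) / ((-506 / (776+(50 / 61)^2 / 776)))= -560174849 / 182634122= -3.07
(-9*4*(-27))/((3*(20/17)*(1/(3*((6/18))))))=1377/5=275.40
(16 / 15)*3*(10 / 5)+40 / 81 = 2792 / 405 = 6.89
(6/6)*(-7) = -7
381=381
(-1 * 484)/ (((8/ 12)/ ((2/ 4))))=-363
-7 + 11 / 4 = -17 / 4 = -4.25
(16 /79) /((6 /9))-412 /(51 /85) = -162668 /237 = -686.36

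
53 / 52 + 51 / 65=469 / 260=1.80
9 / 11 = 0.82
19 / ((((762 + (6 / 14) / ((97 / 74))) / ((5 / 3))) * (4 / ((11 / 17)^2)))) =1561021 / 359021232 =0.00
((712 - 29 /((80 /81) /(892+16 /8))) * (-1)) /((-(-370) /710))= 72528133 /1480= 49005.50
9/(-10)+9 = 81/10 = 8.10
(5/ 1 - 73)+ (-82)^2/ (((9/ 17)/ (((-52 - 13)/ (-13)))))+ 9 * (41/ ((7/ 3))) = 4006459/ 63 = 63594.59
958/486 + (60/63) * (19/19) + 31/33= 3.86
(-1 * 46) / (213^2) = -46 / 45369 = -0.00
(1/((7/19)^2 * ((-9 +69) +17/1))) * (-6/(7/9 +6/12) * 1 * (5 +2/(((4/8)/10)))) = -1754460/86779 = -20.22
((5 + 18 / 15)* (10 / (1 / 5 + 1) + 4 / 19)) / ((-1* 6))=-15097 / 1710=-8.83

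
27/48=9/16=0.56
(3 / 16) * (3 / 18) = 0.03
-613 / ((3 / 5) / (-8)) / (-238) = -12260 / 357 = -34.34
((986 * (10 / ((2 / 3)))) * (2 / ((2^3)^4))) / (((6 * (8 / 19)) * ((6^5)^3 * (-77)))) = -46835 / 593170330621575168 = -0.00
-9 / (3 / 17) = -51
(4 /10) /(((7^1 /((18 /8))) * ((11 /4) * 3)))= 6 /385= 0.02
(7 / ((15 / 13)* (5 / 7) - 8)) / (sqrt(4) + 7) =-637 / 5877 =-0.11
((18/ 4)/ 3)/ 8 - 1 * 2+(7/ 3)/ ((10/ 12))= 79/ 80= 0.99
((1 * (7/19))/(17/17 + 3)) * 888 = 1554/19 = 81.79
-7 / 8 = -0.88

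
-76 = -76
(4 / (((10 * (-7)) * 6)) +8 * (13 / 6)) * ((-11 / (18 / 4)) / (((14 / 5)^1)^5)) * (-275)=3439046875 / 50824368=67.67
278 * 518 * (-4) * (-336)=193541376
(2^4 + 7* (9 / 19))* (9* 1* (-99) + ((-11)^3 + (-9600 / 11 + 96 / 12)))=-12461118 / 209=-59622.57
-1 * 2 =-2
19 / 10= 1.90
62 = 62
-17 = -17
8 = 8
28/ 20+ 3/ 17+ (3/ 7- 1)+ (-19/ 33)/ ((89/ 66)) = 30612/ 52955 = 0.58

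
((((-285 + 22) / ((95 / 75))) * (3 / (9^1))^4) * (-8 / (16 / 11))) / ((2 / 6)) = 14465 / 342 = 42.30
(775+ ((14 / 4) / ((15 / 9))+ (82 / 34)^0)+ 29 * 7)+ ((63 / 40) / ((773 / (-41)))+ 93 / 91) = 982.04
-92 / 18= -46 / 9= -5.11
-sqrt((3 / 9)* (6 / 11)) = -sqrt(22) / 11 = -0.43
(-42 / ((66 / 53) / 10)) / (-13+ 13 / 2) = 7420 / 143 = 51.89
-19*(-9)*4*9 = 6156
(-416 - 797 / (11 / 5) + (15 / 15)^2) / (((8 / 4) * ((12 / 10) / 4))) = -14250 / 11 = -1295.45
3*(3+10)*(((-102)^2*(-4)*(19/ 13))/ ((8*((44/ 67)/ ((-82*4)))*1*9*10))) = 1645502.95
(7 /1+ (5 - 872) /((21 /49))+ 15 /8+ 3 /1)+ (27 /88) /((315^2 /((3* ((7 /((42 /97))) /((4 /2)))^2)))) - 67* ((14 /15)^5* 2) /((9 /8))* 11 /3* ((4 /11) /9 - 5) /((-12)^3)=-691601098032250369 /343736038800000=-2012.01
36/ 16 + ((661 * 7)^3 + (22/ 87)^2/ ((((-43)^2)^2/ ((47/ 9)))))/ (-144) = -23070304890734541834587/ 33536468580624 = -687916941.38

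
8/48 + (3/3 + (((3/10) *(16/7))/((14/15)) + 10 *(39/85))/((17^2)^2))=487037555/417437958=1.17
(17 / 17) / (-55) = -1 / 55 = -0.02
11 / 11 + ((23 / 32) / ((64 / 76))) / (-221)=1.00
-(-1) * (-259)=-259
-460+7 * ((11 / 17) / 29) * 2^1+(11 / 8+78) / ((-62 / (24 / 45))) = -42215047 / 91698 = -460.37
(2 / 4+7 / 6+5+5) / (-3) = -35 / 9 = -3.89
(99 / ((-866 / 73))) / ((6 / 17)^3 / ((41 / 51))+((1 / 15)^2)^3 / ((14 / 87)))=-2275957215984375 / 14914942037893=-152.60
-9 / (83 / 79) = -711 / 83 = -8.57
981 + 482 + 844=2307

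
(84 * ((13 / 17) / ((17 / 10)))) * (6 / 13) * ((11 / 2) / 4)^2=38115 / 1156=32.97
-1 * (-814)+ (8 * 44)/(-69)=808.90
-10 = -10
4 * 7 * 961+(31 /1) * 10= 27218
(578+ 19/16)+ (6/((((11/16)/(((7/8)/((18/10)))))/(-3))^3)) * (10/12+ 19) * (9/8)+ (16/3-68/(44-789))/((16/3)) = -33201586273/47596560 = -697.56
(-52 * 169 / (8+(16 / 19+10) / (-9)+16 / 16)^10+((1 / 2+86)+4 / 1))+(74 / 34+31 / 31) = 56417116007268868614274359815723873 / 602254995736803615102636435917266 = 93.68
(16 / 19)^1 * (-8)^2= 1024 / 19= 53.89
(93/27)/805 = 31/7245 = 0.00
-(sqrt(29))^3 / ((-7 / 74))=2146*sqrt(29) / 7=1650.94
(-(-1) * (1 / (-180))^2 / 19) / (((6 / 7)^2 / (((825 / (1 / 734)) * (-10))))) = -989065 / 73872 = -13.39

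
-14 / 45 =-0.31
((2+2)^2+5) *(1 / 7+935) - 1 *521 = 19117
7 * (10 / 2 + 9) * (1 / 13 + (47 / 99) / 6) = 59045 / 3861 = 15.29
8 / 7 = 1.14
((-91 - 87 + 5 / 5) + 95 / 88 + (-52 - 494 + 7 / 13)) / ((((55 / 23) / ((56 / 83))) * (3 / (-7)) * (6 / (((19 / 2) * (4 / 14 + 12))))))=36184118719 / 3916770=9238.25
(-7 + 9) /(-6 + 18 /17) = -17 /42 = -0.40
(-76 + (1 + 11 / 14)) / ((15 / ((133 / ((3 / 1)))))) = -19741 / 90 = -219.34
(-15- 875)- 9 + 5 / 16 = -14379 / 16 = -898.69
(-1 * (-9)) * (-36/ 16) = -81/ 4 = -20.25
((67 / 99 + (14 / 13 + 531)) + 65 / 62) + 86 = 49456487 / 79794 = 619.80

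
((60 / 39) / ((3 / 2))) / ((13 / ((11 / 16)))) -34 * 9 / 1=-310229 / 1014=-305.95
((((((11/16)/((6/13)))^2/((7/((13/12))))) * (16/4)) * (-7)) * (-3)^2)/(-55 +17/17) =1.60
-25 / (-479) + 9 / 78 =2087 / 12454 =0.17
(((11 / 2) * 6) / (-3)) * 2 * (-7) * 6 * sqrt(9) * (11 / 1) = 30492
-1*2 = -2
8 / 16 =1 / 2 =0.50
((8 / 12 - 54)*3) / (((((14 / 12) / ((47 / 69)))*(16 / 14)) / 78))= -146640 / 23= -6375.65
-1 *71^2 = -5041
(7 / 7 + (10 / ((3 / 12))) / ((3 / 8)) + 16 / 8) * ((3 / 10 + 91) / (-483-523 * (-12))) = 300377 / 173790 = 1.73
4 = 4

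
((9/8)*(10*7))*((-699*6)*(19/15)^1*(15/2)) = -12550545/4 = -3137636.25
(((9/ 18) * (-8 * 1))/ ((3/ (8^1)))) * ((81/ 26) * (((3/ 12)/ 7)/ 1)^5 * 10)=-0.00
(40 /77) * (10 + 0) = 400 /77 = 5.19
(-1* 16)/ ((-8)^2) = -1/ 4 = -0.25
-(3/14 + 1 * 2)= -31/14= -2.21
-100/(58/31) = -1550/29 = -53.45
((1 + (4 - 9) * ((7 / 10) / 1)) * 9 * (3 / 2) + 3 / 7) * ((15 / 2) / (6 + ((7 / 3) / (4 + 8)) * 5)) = -125955 / 3514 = -35.84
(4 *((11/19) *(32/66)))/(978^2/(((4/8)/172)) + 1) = 64/18754738329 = 0.00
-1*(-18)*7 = 126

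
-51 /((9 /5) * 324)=-85 /972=-0.09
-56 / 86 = -28 / 43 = -0.65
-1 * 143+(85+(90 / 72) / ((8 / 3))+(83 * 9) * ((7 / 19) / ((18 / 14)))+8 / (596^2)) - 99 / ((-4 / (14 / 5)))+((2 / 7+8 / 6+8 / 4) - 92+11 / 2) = 142.94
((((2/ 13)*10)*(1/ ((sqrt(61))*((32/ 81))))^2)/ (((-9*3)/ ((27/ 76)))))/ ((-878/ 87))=2854035/ 13546317824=0.00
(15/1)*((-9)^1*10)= -1350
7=7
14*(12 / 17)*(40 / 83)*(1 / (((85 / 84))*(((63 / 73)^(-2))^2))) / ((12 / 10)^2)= 1235032142400 / 681188606867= 1.81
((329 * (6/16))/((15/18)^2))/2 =88.83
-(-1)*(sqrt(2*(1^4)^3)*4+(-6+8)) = 2+4*sqrt(2) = 7.66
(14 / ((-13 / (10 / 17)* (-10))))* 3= 42 / 221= 0.19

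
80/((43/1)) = 80/43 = 1.86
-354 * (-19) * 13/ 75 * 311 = 362576.24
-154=-154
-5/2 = -2.50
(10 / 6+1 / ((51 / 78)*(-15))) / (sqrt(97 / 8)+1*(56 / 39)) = -2323776 / 10408165+404586*sqrt(194) / 10408165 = 0.32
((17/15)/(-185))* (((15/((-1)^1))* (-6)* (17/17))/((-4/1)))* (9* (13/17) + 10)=861/370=2.33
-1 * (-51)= 51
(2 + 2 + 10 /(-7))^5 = 1889568 /16807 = 112.43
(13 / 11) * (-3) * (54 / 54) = -39 / 11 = -3.55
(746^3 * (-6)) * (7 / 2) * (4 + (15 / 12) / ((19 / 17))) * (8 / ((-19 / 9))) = 61046094351312 / 361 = 169102754435.77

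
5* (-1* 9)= -45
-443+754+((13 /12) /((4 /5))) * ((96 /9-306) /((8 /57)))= -487393 /192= -2538.51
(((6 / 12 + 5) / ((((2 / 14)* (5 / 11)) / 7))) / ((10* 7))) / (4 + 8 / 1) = 847 / 1200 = 0.71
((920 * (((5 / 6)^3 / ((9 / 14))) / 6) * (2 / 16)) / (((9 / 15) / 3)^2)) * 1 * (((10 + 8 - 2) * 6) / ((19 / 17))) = 171062500 / 4617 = 37050.57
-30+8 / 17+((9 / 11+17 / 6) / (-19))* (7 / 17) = -631195 / 21318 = -29.61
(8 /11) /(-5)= -8 /55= -0.15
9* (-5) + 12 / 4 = -42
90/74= 45/37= 1.22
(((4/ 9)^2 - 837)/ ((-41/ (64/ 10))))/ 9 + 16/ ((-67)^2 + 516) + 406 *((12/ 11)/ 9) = 9533499176/ 149594445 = 63.73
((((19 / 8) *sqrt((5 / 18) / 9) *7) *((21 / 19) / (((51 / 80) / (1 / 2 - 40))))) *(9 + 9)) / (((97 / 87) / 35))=-58935975 *sqrt(10) / 1649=-113021.17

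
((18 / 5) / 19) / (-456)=-3 / 7220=-0.00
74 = 74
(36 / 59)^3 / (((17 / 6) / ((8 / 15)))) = 746496 / 17457215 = 0.04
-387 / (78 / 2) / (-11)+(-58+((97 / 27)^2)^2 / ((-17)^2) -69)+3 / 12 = -11005281782533 / 87851448828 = -125.27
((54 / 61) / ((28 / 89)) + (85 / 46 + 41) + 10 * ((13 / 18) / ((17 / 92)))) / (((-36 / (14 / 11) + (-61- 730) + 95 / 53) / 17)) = -1.76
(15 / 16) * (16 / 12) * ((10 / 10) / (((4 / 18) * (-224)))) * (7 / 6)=-15 / 512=-0.03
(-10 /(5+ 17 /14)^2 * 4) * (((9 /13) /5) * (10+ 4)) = -21952 /10933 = -2.01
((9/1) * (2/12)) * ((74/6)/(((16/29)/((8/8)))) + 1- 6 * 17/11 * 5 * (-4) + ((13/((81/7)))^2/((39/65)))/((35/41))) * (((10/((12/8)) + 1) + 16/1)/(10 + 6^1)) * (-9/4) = -51964427069/49268736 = -1054.71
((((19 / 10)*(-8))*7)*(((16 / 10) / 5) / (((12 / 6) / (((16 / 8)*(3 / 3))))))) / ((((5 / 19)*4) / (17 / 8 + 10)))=-245119 / 625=-392.19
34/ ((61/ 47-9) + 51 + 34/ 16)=12784/ 17079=0.75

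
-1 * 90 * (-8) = 720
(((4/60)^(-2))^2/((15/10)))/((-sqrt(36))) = -5625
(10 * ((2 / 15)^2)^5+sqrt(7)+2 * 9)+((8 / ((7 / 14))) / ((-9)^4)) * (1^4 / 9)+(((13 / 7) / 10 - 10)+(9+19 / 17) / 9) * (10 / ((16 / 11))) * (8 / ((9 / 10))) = -7041400161865663 / 13724279296875+sqrt(7) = -510.42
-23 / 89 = -0.26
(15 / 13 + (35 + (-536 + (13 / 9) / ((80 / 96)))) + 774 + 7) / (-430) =-55163 / 83850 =-0.66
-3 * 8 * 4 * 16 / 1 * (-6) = 9216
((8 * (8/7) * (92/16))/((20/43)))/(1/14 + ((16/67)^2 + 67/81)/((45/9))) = 2876874408/6319031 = 455.27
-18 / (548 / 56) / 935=-252 / 128095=-0.00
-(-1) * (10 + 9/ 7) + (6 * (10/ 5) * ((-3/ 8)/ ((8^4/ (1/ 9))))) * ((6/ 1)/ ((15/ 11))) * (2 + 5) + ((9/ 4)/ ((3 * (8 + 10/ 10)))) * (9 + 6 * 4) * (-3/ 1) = 434661/ 143360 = 3.03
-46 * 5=-230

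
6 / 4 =3 / 2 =1.50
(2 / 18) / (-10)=-1 / 90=-0.01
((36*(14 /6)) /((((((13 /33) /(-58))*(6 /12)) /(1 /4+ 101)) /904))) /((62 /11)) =-161874100080 /403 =-401672704.91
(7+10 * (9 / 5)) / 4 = 25 / 4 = 6.25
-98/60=-49/30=-1.63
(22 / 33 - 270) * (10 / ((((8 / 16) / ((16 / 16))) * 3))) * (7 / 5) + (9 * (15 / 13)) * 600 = 434888 / 117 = 3716.99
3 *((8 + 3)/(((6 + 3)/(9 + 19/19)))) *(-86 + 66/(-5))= -10912/3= -3637.33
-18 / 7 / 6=-3 / 7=-0.43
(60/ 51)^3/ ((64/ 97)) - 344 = -1677947/ 4913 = -341.53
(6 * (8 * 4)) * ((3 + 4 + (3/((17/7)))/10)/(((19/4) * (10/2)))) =465024/8075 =57.59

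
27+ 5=32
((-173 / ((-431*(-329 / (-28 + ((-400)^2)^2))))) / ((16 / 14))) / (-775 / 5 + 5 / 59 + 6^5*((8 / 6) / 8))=-65324799928551 / 2727564536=-23949.86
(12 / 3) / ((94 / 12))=24 / 47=0.51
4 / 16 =0.25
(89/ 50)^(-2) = 2500/ 7921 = 0.32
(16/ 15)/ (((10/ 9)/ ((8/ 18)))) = 32/ 75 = 0.43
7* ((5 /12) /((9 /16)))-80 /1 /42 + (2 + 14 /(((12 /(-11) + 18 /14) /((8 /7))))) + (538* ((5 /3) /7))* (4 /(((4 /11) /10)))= 13398106 /945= 14177.89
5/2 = 2.50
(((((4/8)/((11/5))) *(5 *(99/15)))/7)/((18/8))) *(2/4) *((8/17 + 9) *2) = 230/51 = 4.51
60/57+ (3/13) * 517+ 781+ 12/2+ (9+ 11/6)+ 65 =1457093/1482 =983.19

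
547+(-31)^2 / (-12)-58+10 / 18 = 409.47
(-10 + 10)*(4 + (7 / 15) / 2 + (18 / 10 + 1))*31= 0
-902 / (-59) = 902 / 59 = 15.29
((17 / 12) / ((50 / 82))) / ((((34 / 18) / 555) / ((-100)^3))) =-682650000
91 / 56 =13 / 8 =1.62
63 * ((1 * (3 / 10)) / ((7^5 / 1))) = 27 / 24010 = 0.00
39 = 39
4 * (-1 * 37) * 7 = -1036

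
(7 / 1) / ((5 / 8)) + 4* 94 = 387.20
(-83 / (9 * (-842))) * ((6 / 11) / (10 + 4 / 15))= 415 / 713174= 0.00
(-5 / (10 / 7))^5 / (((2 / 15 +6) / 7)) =-1764735 / 2944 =-599.43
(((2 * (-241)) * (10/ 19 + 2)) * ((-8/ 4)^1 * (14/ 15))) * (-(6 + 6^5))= -1680413952/ 95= -17688567.92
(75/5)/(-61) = -15/61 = -0.25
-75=-75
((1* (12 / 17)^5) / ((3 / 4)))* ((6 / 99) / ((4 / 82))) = 4534272 / 15618427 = 0.29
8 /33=0.24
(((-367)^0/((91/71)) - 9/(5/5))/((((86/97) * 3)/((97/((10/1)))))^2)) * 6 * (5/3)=-16554975547/15143310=-1093.22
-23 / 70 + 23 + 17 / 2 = 1091 / 35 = 31.17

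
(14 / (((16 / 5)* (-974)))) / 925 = -7 / 1441520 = -0.00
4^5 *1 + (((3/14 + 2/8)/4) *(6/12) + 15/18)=688727/672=1024.89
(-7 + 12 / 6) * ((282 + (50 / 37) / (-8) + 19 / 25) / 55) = -1045587 / 40700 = -25.69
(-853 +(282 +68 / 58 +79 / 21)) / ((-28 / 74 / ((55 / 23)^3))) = 1061069706125 / 51867921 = 20457.15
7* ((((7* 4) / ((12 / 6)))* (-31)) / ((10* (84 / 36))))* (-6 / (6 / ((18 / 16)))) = 5859 / 40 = 146.48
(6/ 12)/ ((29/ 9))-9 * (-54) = 28197/ 58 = 486.16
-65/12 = -5.42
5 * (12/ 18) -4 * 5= -50/ 3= -16.67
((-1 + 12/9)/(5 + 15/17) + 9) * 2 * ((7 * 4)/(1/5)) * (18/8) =57057/10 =5705.70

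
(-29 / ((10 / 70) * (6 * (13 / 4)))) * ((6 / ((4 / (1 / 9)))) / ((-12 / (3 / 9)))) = 0.05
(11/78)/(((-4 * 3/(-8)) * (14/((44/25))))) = 242/20475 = 0.01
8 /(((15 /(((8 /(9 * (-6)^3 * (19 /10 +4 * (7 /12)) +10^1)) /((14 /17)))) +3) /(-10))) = 2720 /431427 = 0.01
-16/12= -4/3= -1.33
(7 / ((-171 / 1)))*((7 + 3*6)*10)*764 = -1337000 / 171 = -7818.71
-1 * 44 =-44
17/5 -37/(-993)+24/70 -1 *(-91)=3294083/34755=94.78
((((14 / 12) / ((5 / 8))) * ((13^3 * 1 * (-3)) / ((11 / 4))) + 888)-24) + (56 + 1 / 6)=-1172729 / 330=-3553.72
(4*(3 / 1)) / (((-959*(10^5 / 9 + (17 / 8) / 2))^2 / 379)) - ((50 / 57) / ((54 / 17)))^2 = -425341829134826876228737 / 5577472968931782349599609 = -0.08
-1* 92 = -92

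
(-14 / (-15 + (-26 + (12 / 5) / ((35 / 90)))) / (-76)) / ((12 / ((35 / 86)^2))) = -300125 / 4111170144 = -0.00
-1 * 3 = -3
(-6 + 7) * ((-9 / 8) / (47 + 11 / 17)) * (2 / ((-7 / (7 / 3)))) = 0.02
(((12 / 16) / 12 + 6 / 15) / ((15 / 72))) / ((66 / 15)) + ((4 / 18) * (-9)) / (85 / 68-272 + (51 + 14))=93113 / 181060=0.51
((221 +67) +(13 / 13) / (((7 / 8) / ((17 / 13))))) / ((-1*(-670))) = 13172 / 30485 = 0.43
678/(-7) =-678/7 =-96.86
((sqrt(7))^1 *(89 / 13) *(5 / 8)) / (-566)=-445 *sqrt(7) / 58864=-0.02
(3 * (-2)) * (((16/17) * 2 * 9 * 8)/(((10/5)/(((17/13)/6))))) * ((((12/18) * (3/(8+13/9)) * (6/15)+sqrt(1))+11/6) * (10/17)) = -152.11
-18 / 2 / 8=-9 / 8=-1.12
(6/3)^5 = 32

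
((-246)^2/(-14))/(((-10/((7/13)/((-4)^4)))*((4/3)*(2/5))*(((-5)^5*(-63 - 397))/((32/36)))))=5043/4784000000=0.00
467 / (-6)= -467 / 6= -77.83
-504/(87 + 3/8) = -1344/233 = -5.77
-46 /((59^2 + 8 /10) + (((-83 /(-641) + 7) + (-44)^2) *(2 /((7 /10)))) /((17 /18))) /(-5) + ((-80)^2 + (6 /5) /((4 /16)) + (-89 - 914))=96420092456369 /17849619555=5401.80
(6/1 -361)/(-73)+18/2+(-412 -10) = -408.14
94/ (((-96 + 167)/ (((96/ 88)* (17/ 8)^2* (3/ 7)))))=122247/ 43736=2.80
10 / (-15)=-0.67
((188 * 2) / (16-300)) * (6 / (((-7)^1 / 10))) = 5640 / 497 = 11.35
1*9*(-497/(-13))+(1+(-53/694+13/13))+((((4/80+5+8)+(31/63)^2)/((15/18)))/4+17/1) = 366.99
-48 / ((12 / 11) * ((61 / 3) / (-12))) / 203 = 0.13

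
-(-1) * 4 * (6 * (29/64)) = 87/8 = 10.88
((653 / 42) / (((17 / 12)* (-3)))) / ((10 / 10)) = -1306 / 357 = -3.66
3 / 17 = 0.18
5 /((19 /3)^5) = 1215 /2476099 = 0.00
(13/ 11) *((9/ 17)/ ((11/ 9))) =1053/ 2057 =0.51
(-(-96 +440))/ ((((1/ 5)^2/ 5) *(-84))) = 10750/ 21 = 511.90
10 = 10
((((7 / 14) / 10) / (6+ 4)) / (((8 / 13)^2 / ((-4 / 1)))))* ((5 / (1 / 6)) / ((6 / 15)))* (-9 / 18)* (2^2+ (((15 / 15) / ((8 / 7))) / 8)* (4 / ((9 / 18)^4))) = 5577 / 256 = 21.79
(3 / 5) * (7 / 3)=7 / 5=1.40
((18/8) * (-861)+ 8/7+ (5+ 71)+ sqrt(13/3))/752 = -52083/21056+ sqrt(39)/2256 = -2.47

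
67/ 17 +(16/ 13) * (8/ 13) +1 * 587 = 1699950/ 2873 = 591.70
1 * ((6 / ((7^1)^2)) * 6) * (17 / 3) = 204 / 49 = 4.16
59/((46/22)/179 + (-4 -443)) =-0.13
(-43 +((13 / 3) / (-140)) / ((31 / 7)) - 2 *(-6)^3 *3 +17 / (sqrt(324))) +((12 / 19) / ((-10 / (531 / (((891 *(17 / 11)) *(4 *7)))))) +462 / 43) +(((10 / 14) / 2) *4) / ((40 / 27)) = 24522069157 / 19375155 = 1265.65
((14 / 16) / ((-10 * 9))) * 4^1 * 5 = -7 / 36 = -0.19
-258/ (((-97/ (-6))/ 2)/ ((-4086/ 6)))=2108376/ 97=21735.84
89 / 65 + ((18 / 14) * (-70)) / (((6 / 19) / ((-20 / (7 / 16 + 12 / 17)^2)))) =27419680169 / 6286865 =4361.42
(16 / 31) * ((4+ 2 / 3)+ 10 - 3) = 560 / 93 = 6.02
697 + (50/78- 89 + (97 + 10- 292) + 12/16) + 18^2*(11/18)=97093/156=622.39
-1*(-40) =40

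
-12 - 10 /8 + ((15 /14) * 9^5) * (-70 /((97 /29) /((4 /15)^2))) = -94166.98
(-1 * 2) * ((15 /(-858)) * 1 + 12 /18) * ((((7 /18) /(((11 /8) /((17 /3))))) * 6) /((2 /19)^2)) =-47856326 /42471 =-1126.80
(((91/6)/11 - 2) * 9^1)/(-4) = 123/88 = 1.40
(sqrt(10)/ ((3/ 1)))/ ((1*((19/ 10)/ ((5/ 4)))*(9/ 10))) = 125*sqrt(10)/ 513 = 0.77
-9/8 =-1.12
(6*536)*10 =32160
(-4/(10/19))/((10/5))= -3.80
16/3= 5.33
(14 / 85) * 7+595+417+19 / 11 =948913 / 935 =1014.88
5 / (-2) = -5 / 2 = -2.50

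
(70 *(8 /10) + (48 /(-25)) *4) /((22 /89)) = 195.48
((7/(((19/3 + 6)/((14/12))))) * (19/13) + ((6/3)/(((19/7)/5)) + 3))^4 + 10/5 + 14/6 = 1149426450085193474611/334838930956081968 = 3432.77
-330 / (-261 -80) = 30 / 31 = 0.97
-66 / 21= -22 / 7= -3.14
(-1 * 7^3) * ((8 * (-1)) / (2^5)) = 85.75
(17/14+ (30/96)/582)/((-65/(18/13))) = -237561/9180080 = -0.03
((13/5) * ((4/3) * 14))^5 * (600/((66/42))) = 102815172032.83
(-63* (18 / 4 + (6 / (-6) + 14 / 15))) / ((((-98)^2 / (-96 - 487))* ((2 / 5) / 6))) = 99693 / 392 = 254.32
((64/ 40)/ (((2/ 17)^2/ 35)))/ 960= 2023/ 480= 4.21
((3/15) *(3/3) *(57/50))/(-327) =-0.00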